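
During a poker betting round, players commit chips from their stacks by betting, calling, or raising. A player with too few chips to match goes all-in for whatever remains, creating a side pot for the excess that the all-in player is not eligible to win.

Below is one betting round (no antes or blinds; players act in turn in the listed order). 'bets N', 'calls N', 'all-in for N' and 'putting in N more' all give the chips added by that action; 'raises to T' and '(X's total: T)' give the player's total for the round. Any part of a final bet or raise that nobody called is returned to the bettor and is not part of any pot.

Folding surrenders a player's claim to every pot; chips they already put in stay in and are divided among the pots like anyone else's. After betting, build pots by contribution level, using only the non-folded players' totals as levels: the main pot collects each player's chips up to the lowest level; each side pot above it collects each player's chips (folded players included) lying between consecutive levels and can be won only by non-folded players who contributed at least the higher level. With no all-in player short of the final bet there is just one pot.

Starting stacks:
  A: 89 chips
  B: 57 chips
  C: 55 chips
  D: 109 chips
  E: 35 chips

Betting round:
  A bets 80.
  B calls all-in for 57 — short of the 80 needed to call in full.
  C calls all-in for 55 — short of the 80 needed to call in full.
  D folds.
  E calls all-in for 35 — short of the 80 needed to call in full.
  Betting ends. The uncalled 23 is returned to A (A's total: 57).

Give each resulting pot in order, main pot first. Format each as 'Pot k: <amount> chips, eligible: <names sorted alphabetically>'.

Pot 1: 140 chips, eligible: A, B, C, E
Pot 2: 60 chips, eligible: A, B, C
Pot 3: 4 chips, eligible: A, B

Derivation:
Contributions (after 23 returned to A): A=57, B=57, C=55, E=35
Folded: D
Pot levels (distinct totals of non-folded players): 35, 55, 57
Layer 1-35: 35 each from A, B, C, E = 35*4 = 140 chips; eligible A, B, C, E
Layer 36-55: 20 each from A, B, C = 20*3 = 60 chips; eligible A, B, C
Layer 56-57: 2 each from A, B = 2*2 = 4 chips; eligible A, B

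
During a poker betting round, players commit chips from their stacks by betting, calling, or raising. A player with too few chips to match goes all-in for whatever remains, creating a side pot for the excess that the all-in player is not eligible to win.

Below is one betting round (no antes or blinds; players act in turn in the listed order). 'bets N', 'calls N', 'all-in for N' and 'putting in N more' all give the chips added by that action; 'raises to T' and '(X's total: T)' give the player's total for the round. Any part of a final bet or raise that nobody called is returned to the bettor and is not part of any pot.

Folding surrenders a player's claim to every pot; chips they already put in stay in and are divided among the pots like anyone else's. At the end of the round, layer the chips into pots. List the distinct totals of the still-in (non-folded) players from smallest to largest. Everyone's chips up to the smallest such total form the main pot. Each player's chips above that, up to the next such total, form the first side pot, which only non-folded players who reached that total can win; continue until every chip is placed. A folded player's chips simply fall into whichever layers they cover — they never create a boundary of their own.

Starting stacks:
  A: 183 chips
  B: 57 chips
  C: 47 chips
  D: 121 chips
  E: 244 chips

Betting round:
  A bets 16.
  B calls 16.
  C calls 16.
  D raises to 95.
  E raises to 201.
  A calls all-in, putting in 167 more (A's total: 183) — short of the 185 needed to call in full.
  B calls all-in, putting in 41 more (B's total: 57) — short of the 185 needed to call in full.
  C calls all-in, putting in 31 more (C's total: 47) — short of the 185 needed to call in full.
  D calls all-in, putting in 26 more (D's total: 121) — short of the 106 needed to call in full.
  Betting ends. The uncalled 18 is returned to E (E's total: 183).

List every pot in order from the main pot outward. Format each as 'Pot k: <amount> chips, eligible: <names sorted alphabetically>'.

Contributions (after 18 returned to E): A=183, B=57, C=47, D=121, E=183
Pot levels (distinct totals of non-folded players): 47, 57, 121, 183
Layer 1-47: 47 each from A, B, C, D, E = 47*5 = 235 chips; eligible A, B, C, D, E
Layer 48-57: 10 each from A, B, D, E = 10*4 = 40 chips; eligible A, B, D, E
Layer 58-121: 64 each from A, D, E = 64*3 = 192 chips; eligible A, D, E
Layer 122-183: 62 each from A, E = 62*2 = 124 chips; eligible A, E

Pot 1: 235 chips, eligible: A, B, C, D, E
Pot 2: 40 chips, eligible: A, B, D, E
Pot 3: 192 chips, eligible: A, D, E
Pot 4: 124 chips, eligible: A, E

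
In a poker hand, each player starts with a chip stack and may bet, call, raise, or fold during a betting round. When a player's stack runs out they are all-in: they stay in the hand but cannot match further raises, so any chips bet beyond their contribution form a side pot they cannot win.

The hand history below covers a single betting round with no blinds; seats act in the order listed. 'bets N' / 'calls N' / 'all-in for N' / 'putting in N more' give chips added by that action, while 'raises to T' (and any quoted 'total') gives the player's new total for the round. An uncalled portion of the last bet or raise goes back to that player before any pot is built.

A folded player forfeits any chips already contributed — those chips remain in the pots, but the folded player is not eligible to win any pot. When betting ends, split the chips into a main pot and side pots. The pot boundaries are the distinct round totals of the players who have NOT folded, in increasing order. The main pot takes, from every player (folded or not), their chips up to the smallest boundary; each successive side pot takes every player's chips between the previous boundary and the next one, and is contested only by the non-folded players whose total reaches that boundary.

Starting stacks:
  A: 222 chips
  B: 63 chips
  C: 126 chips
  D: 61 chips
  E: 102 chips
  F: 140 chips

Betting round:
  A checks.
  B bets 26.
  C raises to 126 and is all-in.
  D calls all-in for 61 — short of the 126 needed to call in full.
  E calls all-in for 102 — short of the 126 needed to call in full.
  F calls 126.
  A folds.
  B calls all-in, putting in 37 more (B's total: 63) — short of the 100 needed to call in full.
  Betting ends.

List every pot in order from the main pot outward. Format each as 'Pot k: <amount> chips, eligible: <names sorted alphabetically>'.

Pot 1: 305 chips, eligible: B, C, D, E, F
Pot 2: 8 chips, eligible: B, C, E, F
Pot 3: 117 chips, eligible: C, E, F
Pot 4: 48 chips, eligible: C, F

Derivation:
Contributions: B=63, C=126, D=61, E=102, F=126
Folded: A
Pot levels (distinct totals of non-folded players): 61, 63, 102, 126
Layer 1-61: 61 each from B, C, D, E, F = 61*5 = 305 chips; eligible B, C, D, E, F
Layer 62-63: 2 each from B, C, E, F = 2*4 = 8 chips; eligible B, C, E, F
Layer 64-102: 39 each from C, E, F = 39*3 = 117 chips; eligible C, E, F
Layer 103-126: 24 each from C, F = 24*2 = 48 chips; eligible C, F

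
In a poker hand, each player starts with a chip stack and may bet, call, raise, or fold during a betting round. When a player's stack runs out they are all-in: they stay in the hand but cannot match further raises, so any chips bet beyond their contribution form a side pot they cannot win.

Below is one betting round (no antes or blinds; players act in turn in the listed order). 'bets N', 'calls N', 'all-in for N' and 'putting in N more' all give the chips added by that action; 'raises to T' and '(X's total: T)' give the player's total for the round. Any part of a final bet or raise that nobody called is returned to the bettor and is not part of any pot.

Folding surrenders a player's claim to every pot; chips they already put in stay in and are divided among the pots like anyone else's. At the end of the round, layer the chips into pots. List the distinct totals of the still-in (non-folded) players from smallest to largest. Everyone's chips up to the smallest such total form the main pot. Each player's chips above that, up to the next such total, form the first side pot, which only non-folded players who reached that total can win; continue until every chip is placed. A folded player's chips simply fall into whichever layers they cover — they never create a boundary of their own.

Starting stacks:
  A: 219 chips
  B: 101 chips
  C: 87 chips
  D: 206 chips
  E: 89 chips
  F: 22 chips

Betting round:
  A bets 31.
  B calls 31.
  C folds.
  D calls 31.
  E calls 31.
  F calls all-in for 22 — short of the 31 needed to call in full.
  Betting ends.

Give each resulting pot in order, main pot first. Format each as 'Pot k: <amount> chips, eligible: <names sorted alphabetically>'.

Pot 1: 110 chips, eligible: A, B, D, E, F
Pot 2: 36 chips, eligible: A, B, D, E

Derivation:
Contributions: A=31, B=31, D=31, E=31, F=22
Folded: C
Pot levels (distinct totals of non-folded players): 22, 31
Layer 1-22: 22 each from A, B, D, E, F = 22*5 = 110 chips; eligible A, B, D, E, F
Layer 23-31: 9 each from A, B, D, E = 9*4 = 36 chips; eligible A, B, D, E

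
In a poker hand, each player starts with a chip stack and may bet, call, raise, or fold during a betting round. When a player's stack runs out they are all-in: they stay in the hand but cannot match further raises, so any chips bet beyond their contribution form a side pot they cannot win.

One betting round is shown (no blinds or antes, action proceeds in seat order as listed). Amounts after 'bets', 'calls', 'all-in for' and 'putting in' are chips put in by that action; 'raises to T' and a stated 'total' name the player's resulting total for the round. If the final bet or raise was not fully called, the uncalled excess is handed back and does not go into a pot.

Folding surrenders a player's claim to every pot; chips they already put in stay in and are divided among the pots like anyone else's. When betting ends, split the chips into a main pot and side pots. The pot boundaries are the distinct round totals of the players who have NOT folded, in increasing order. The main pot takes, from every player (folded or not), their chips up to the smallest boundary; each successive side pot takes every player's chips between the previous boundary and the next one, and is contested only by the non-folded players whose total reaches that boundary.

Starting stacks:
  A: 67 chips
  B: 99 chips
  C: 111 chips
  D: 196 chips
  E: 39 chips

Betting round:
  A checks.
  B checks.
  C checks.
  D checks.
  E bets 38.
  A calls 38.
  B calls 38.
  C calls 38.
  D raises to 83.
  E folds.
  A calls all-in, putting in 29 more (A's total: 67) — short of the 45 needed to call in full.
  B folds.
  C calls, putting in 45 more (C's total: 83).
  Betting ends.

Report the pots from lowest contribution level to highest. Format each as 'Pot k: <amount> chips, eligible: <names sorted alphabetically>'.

Contributions: A=67, B=38, C=83, D=83, E=38
Folded: B, E
Pot levels (distinct totals of non-folded players): 67, 83
Layer 1-67: A 67 + B 38 + C 67 + D 67 + E 38 = 277 chips; eligible A, C, D
Layer 68-83: 16 each from C, D = 16*2 = 32 chips; eligible C, D

Pot 1: 277 chips, eligible: A, C, D
Pot 2: 32 chips, eligible: C, D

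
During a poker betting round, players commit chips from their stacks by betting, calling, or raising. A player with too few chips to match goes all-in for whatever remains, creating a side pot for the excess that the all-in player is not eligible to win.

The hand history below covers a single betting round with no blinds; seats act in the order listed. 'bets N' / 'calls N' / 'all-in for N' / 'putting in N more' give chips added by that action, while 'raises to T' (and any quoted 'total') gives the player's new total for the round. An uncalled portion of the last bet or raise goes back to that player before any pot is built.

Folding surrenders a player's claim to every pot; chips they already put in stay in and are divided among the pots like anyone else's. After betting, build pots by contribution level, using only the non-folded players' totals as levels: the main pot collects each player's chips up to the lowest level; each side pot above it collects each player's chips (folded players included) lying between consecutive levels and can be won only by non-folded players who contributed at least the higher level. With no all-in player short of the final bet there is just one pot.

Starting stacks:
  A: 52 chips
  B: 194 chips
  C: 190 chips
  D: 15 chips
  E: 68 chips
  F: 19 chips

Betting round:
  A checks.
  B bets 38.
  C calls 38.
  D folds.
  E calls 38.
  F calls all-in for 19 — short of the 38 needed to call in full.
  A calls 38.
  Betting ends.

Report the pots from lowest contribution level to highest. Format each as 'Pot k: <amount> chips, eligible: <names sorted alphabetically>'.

Contributions: A=38, B=38, C=38, E=38, F=19
Folded: D
Pot levels (distinct totals of non-folded players): 19, 38
Layer 1-19: 19 each from A, B, C, E, F = 19*5 = 95 chips; eligible A, B, C, E, F
Layer 20-38: 19 each from A, B, C, E = 19*4 = 76 chips; eligible A, B, C, E

Pot 1: 95 chips, eligible: A, B, C, E, F
Pot 2: 76 chips, eligible: A, B, C, E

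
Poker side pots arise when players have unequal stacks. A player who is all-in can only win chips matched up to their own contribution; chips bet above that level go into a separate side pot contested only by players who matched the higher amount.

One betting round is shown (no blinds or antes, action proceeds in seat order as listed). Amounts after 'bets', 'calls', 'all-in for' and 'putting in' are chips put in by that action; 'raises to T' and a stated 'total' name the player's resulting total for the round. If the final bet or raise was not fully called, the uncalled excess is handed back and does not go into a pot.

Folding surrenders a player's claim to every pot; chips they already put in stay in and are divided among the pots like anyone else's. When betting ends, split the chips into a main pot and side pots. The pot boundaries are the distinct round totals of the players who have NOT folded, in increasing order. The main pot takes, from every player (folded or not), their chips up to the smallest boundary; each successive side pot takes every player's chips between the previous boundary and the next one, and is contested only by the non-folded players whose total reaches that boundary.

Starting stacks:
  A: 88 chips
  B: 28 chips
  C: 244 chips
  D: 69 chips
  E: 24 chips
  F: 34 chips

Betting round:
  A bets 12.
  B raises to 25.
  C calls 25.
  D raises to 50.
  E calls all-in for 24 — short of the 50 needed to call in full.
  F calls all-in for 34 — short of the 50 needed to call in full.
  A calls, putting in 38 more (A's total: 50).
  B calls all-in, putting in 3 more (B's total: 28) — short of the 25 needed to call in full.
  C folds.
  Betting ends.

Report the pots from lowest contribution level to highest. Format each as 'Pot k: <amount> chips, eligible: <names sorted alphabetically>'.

Contributions: A=50, B=28, C=25, D=50, E=24, F=34
Folded: C
Pot levels (distinct totals of non-folded players): 24, 28, 34, 50
Layer 1-24: 24 each from A, B, C, D, E, F = 24*6 = 144 chips; eligible A, B, D, E, F
Layer 25-28: A 4 + B 4 + C 1 + D 4 + F 4 = 17 chips; eligible A, B, D, F
Layer 29-34: 6 each from A, D, F = 6*3 = 18 chips; eligible A, D, F
Layer 35-50: 16 each from A, D = 16*2 = 32 chips; eligible A, D

Pot 1: 144 chips, eligible: A, B, D, E, F
Pot 2: 17 chips, eligible: A, B, D, F
Pot 3: 18 chips, eligible: A, D, F
Pot 4: 32 chips, eligible: A, D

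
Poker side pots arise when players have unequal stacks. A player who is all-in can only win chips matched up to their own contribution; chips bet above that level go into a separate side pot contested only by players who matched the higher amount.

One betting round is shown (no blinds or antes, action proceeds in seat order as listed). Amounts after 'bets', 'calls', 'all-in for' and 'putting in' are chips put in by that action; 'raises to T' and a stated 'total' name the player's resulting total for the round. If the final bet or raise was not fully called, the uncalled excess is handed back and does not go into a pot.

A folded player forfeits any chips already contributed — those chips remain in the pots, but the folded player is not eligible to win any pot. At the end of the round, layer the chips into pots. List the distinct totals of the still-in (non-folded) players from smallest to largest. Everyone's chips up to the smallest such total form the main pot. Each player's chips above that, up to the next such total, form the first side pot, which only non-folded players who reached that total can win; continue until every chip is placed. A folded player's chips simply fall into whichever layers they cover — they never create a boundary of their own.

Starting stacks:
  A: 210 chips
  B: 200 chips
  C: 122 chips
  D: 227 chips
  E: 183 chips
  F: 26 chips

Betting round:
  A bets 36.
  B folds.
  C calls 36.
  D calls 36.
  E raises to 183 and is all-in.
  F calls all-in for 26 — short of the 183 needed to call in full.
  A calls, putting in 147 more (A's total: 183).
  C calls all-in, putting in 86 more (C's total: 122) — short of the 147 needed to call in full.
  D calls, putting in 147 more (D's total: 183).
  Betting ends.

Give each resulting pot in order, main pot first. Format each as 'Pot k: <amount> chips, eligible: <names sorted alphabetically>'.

Contributions: A=183, C=122, D=183, E=183, F=26
Folded: B
Pot levels (distinct totals of non-folded players): 26, 122, 183
Layer 1-26: 26 each from A, C, D, E, F = 26*5 = 130 chips; eligible A, C, D, E, F
Layer 27-122: 96 each from A, C, D, E = 96*4 = 384 chips; eligible A, C, D, E
Layer 123-183: 61 each from A, D, E = 61*3 = 183 chips; eligible A, D, E

Pot 1: 130 chips, eligible: A, C, D, E, F
Pot 2: 384 chips, eligible: A, C, D, E
Pot 3: 183 chips, eligible: A, D, E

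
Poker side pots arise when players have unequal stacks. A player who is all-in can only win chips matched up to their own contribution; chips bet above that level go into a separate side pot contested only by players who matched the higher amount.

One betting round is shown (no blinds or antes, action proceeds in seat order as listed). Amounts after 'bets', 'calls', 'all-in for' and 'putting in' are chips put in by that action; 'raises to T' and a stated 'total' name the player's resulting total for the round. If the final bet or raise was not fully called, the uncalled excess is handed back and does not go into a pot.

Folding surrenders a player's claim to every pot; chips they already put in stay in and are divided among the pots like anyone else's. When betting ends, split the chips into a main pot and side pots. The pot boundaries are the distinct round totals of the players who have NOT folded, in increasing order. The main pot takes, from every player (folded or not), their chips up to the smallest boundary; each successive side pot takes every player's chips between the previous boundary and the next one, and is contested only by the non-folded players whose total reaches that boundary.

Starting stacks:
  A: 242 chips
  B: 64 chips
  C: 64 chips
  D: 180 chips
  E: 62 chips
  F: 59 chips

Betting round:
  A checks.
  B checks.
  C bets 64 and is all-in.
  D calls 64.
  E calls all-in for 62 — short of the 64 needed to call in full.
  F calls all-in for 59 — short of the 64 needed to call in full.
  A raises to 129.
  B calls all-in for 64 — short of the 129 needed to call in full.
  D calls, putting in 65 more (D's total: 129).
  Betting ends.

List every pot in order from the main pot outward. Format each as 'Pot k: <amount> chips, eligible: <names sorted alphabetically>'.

Pot 1: 354 chips, eligible: A, B, C, D, E, F
Pot 2: 15 chips, eligible: A, B, C, D, E
Pot 3: 8 chips, eligible: A, B, C, D
Pot 4: 130 chips, eligible: A, D

Derivation:
Contributions: A=129, B=64, C=64, D=129, E=62, F=59
Pot levels (distinct totals of non-folded players): 59, 62, 64, 129
Layer 1-59: 59 each from A, B, C, D, E, F = 59*6 = 354 chips; eligible A, B, C, D, E, F
Layer 60-62: 3 each from A, B, C, D, E = 3*5 = 15 chips; eligible A, B, C, D, E
Layer 63-64: 2 each from A, B, C, D = 2*4 = 8 chips; eligible A, B, C, D
Layer 65-129: 65 each from A, D = 65*2 = 130 chips; eligible A, D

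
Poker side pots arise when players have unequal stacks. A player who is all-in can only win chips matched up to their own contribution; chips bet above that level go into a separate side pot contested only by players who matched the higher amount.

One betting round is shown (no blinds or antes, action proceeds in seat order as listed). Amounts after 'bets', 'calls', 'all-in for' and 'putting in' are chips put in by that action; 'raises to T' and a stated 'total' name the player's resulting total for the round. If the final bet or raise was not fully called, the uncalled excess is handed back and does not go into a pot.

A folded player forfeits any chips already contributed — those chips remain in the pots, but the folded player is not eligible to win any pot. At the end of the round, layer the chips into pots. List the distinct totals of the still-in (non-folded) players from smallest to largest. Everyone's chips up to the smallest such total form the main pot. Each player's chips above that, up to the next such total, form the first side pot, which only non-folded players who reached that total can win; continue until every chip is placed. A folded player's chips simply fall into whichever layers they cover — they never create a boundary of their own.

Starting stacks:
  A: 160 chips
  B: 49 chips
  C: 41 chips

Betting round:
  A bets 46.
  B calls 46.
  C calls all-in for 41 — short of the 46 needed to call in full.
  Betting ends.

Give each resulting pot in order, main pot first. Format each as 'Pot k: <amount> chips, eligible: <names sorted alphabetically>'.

Pot 1: 123 chips, eligible: A, B, C
Pot 2: 10 chips, eligible: A, B

Derivation:
Contributions: A=46, B=46, C=41
Pot levels (distinct totals of non-folded players): 41, 46
Layer 1-41: 41 each from A, B, C = 41*3 = 123 chips; eligible A, B, C
Layer 42-46: 5 each from A, B = 5*2 = 10 chips; eligible A, B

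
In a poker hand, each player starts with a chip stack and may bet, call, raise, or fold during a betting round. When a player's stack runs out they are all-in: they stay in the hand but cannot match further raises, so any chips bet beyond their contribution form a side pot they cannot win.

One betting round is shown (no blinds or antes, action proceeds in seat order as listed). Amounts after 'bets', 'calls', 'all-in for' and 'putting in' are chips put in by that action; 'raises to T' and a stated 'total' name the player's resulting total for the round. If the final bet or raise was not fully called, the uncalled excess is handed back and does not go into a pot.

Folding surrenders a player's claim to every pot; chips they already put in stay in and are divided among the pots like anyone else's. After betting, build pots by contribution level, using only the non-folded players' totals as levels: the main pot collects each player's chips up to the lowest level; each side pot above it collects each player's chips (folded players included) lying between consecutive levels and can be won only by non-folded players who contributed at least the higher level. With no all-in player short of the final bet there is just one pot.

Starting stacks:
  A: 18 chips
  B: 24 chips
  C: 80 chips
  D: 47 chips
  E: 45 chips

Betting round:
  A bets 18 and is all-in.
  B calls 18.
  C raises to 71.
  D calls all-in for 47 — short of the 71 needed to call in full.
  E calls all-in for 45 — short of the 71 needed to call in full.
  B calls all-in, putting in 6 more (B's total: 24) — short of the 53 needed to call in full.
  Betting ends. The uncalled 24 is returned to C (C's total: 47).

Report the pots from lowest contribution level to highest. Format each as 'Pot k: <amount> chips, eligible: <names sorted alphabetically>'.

Pot 1: 90 chips, eligible: A, B, C, D, E
Pot 2: 24 chips, eligible: B, C, D, E
Pot 3: 63 chips, eligible: C, D, E
Pot 4: 4 chips, eligible: C, D

Derivation:
Contributions (after 24 returned to C): A=18, B=24, C=47, D=47, E=45
Pot levels (distinct totals of non-folded players): 18, 24, 45, 47
Layer 1-18: 18 each from A, B, C, D, E = 18*5 = 90 chips; eligible A, B, C, D, E
Layer 19-24: 6 each from B, C, D, E = 6*4 = 24 chips; eligible B, C, D, E
Layer 25-45: 21 each from C, D, E = 21*3 = 63 chips; eligible C, D, E
Layer 46-47: 2 each from C, D = 2*2 = 4 chips; eligible C, D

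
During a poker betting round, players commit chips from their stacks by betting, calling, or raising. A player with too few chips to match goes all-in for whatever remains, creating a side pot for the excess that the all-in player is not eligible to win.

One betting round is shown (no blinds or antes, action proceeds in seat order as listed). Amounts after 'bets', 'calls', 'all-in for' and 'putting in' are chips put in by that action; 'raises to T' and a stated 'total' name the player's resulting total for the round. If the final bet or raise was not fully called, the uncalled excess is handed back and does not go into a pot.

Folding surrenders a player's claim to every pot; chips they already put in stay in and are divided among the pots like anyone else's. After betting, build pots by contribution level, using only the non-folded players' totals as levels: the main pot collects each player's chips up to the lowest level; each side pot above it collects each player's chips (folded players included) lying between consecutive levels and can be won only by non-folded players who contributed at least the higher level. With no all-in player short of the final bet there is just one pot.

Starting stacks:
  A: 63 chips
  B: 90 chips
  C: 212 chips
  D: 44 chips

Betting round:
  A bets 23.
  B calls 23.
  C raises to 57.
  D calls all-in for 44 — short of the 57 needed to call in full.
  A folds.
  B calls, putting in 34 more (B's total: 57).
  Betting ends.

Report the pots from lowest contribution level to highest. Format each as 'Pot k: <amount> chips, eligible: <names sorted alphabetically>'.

Pot 1: 155 chips, eligible: B, C, D
Pot 2: 26 chips, eligible: B, C

Derivation:
Contributions: A=23, B=57, C=57, D=44
Folded: A
Pot levels (distinct totals of non-folded players): 44, 57
Layer 1-44: A 23 + B 44 + C 44 + D 44 = 155 chips; eligible B, C, D
Layer 45-57: 13 each from B, C = 13*2 = 26 chips; eligible B, C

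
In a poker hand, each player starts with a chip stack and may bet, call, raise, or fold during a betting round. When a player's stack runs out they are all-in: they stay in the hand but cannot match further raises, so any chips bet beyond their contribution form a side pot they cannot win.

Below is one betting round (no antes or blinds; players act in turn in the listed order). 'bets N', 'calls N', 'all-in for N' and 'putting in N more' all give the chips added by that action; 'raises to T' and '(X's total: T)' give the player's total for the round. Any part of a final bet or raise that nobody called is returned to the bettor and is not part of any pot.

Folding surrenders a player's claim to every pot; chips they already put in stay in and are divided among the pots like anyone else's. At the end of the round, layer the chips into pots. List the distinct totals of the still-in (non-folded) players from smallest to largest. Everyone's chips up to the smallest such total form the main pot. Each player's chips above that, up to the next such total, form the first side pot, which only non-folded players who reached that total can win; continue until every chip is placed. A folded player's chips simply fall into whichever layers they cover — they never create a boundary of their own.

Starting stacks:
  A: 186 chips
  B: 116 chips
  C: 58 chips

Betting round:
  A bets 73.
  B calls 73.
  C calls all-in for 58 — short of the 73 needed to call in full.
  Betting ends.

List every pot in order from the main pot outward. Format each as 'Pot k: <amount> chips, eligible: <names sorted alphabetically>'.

Pot 1: 174 chips, eligible: A, B, C
Pot 2: 30 chips, eligible: A, B

Derivation:
Contributions: A=73, B=73, C=58
Pot levels (distinct totals of non-folded players): 58, 73
Layer 1-58: 58 each from A, B, C = 58*3 = 174 chips; eligible A, B, C
Layer 59-73: 15 each from A, B = 15*2 = 30 chips; eligible A, B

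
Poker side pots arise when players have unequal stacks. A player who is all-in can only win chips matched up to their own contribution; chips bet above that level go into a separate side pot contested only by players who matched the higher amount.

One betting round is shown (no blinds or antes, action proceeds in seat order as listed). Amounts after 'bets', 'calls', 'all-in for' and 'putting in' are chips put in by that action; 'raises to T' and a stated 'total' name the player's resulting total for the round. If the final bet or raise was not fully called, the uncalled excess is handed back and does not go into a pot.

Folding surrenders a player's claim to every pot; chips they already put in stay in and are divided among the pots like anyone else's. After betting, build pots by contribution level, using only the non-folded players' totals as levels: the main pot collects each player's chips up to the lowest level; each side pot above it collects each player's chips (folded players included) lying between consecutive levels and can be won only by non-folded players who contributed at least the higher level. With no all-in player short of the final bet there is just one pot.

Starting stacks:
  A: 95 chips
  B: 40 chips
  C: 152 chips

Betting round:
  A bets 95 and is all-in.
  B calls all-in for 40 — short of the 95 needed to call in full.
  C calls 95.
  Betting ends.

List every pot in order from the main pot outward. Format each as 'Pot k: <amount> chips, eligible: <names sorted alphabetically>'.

Contributions: A=95, B=40, C=95
Pot levels (distinct totals of non-folded players): 40, 95
Layer 1-40: 40 each from A, B, C = 40*3 = 120 chips; eligible A, B, C
Layer 41-95: 55 each from A, C = 55*2 = 110 chips; eligible A, C

Pot 1: 120 chips, eligible: A, B, C
Pot 2: 110 chips, eligible: A, C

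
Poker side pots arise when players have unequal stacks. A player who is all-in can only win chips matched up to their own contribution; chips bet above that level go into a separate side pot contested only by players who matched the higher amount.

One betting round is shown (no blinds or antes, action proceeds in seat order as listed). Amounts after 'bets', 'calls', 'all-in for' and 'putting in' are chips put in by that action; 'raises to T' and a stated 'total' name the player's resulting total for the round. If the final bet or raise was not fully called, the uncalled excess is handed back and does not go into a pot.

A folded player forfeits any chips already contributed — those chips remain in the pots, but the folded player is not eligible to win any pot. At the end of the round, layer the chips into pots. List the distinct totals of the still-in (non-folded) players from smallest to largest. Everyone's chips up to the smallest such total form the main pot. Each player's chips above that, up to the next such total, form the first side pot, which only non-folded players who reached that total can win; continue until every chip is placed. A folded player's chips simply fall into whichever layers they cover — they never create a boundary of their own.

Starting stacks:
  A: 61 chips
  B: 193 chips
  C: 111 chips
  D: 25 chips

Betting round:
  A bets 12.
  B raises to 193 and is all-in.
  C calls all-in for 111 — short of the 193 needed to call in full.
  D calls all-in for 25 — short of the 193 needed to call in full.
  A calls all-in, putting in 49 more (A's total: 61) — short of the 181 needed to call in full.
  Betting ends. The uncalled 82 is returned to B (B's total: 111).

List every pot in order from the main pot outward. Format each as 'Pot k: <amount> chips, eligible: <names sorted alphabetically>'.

Contributions (after 82 returned to B): A=61, B=111, C=111, D=25
Pot levels (distinct totals of non-folded players): 25, 61, 111
Layer 1-25: 25 each from A, B, C, D = 25*4 = 100 chips; eligible A, B, C, D
Layer 26-61: 36 each from A, B, C = 36*3 = 108 chips; eligible A, B, C
Layer 62-111: 50 each from B, C = 50*2 = 100 chips; eligible B, C

Pot 1: 100 chips, eligible: A, B, C, D
Pot 2: 108 chips, eligible: A, B, C
Pot 3: 100 chips, eligible: B, C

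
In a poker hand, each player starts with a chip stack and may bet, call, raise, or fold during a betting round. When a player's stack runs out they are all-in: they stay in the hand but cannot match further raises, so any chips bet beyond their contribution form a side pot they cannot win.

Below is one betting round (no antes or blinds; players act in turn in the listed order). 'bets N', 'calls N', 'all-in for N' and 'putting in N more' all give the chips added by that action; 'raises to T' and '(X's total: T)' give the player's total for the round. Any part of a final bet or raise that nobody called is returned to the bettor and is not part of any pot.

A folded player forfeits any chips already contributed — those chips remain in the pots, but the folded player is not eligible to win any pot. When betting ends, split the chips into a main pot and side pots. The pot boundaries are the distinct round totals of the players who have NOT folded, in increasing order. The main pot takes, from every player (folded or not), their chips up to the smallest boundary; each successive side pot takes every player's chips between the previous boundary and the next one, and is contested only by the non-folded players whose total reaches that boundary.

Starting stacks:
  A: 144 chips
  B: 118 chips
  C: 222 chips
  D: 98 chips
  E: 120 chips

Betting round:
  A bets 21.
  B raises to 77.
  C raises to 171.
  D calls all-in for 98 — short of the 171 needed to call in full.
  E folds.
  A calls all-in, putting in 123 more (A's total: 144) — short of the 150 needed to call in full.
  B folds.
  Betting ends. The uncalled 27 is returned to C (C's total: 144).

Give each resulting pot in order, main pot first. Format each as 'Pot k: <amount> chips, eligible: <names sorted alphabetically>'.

Pot 1: 371 chips, eligible: A, C, D
Pot 2: 92 chips, eligible: A, C

Derivation:
Contributions (after 27 returned to C): A=144, B=77, C=144, D=98
Folded: B, E
Pot levels (distinct totals of non-folded players): 98, 144
Layer 1-98: A 98 + B 77 + C 98 + D 98 = 371 chips; eligible A, C, D
Layer 99-144: 46 each from A, C = 46*2 = 92 chips; eligible A, C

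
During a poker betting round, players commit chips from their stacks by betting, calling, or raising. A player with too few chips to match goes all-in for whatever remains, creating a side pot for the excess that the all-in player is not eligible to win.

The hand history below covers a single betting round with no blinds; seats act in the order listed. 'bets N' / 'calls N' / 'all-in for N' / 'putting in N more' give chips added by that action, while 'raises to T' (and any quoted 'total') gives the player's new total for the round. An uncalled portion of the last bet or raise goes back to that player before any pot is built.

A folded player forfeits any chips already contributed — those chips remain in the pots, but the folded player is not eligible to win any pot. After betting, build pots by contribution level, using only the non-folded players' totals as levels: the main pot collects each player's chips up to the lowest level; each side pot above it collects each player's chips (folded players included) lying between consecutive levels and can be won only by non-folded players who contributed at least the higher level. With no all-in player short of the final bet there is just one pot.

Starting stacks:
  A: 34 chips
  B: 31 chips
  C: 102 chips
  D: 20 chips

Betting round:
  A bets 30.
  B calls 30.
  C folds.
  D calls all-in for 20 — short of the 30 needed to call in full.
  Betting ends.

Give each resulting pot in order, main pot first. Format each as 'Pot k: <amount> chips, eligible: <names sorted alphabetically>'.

Contributions: A=30, B=30, D=20
Folded: C
Pot levels (distinct totals of non-folded players): 20, 30
Layer 1-20: 20 each from A, B, D = 20*3 = 60 chips; eligible A, B, D
Layer 21-30: 10 each from A, B = 10*2 = 20 chips; eligible A, B

Pot 1: 60 chips, eligible: A, B, D
Pot 2: 20 chips, eligible: A, B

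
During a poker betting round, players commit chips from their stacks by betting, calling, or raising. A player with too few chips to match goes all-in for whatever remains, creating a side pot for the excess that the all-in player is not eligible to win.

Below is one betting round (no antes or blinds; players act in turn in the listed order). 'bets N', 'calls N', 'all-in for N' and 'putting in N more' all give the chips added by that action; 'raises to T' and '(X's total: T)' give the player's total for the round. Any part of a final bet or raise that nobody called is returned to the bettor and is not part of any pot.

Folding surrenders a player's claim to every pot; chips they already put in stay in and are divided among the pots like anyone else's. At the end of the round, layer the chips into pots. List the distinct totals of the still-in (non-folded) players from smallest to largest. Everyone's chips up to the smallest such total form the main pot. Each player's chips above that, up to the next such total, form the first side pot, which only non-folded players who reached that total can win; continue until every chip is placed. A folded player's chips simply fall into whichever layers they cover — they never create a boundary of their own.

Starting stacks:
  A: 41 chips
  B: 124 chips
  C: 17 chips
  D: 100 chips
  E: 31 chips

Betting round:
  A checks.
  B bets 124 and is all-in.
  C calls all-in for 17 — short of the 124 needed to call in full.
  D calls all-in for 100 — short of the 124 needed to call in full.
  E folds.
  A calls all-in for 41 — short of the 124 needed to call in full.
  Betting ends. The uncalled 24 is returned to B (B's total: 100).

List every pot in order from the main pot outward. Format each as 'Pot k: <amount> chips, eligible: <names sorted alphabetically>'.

Contributions (after 24 returned to B): A=41, B=100, C=17, D=100
Folded: E
Pot levels (distinct totals of non-folded players): 17, 41, 100
Layer 1-17: 17 each from A, B, C, D = 17*4 = 68 chips; eligible A, B, C, D
Layer 18-41: 24 each from A, B, D = 24*3 = 72 chips; eligible A, B, D
Layer 42-100: 59 each from B, D = 59*2 = 118 chips; eligible B, D

Pot 1: 68 chips, eligible: A, B, C, D
Pot 2: 72 chips, eligible: A, B, D
Pot 3: 118 chips, eligible: B, D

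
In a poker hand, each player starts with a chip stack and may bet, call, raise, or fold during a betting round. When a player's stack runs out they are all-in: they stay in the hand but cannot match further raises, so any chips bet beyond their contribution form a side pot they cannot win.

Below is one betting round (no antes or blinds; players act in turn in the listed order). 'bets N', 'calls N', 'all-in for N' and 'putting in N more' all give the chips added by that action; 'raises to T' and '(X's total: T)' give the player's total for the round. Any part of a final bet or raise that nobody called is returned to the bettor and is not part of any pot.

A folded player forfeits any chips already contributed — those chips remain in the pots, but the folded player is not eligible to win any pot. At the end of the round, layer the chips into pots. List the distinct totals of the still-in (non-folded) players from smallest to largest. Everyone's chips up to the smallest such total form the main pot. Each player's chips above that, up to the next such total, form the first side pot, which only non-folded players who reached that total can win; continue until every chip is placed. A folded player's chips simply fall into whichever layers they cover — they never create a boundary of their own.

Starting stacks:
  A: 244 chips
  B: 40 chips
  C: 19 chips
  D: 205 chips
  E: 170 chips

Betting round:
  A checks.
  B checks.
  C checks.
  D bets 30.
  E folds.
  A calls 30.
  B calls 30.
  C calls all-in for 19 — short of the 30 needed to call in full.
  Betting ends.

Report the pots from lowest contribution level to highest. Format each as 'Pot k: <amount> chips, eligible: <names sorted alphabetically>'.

Pot 1: 76 chips, eligible: A, B, C, D
Pot 2: 33 chips, eligible: A, B, D

Derivation:
Contributions: A=30, B=30, C=19, D=30
Folded: E
Pot levels (distinct totals of non-folded players): 19, 30
Layer 1-19: 19 each from A, B, C, D = 19*4 = 76 chips; eligible A, B, C, D
Layer 20-30: 11 each from A, B, D = 11*3 = 33 chips; eligible A, B, D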